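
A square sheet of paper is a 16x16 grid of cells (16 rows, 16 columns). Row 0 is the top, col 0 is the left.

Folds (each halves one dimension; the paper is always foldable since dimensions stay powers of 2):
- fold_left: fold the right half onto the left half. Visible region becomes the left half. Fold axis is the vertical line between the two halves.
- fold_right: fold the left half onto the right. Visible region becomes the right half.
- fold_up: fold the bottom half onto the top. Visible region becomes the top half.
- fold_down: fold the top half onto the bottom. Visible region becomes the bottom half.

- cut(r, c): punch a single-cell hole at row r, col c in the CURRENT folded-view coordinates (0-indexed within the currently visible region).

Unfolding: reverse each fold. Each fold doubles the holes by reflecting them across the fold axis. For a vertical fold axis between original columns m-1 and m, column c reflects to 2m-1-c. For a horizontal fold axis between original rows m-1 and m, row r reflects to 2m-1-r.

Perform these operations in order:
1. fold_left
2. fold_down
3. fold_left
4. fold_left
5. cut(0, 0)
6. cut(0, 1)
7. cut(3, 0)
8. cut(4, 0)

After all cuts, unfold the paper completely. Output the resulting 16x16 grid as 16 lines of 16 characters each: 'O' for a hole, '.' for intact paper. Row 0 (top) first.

Op 1 fold_left: fold axis v@8; visible region now rows[0,16) x cols[0,8) = 16x8
Op 2 fold_down: fold axis h@8; visible region now rows[8,16) x cols[0,8) = 8x8
Op 3 fold_left: fold axis v@4; visible region now rows[8,16) x cols[0,4) = 8x4
Op 4 fold_left: fold axis v@2; visible region now rows[8,16) x cols[0,2) = 8x2
Op 5 cut(0, 0): punch at orig (8,0); cuts so far [(8, 0)]; region rows[8,16) x cols[0,2) = 8x2
Op 6 cut(0, 1): punch at orig (8,1); cuts so far [(8, 0), (8, 1)]; region rows[8,16) x cols[0,2) = 8x2
Op 7 cut(3, 0): punch at orig (11,0); cuts so far [(8, 0), (8, 1), (11, 0)]; region rows[8,16) x cols[0,2) = 8x2
Op 8 cut(4, 0): punch at orig (12,0); cuts so far [(8, 0), (8, 1), (11, 0), (12, 0)]; region rows[8,16) x cols[0,2) = 8x2
Unfold 1 (reflect across v@2): 8 holes -> [(8, 0), (8, 1), (8, 2), (8, 3), (11, 0), (11, 3), (12, 0), (12, 3)]
Unfold 2 (reflect across v@4): 16 holes -> [(8, 0), (8, 1), (8, 2), (8, 3), (8, 4), (8, 5), (8, 6), (8, 7), (11, 0), (11, 3), (11, 4), (11, 7), (12, 0), (12, 3), (12, 4), (12, 7)]
Unfold 3 (reflect across h@8): 32 holes -> [(3, 0), (3, 3), (3, 4), (3, 7), (4, 0), (4, 3), (4, 4), (4, 7), (7, 0), (7, 1), (7, 2), (7, 3), (7, 4), (7, 5), (7, 6), (7, 7), (8, 0), (8, 1), (8, 2), (8, 3), (8, 4), (8, 5), (8, 6), (8, 7), (11, 0), (11, 3), (11, 4), (11, 7), (12, 0), (12, 3), (12, 4), (12, 7)]
Unfold 4 (reflect across v@8): 64 holes -> [(3, 0), (3, 3), (3, 4), (3, 7), (3, 8), (3, 11), (3, 12), (3, 15), (4, 0), (4, 3), (4, 4), (4, 7), (4, 8), (4, 11), (4, 12), (4, 15), (7, 0), (7, 1), (7, 2), (7, 3), (7, 4), (7, 5), (7, 6), (7, 7), (7, 8), (7, 9), (7, 10), (7, 11), (7, 12), (7, 13), (7, 14), (7, 15), (8, 0), (8, 1), (8, 2), (8, 3), (8, 4), (8, 5), (8, 6), (8, 7), (8, 8), (8, 9), (8, 10), (8, 11), (8, 12), (8, 13), (8, 14), (8, 15), (11, 0), (11, 3), (11, 4), (11, 7), (11, 8), (11, 11), (11, 12), (11, 15), (12, 0), (12, 3), (12, 4), (12, 7), (12, 8), (12, 11), (12, 12), (12, 15)]

Answer: ................
................
................
O..OO..OO..OO..O
O..OO..OO..OO..O
................
................
OOOOOOOOOOOOOOOO
OOOOOOOOOOOOOOOO
................
................
O..OO..OO..OO..O
O..OO..OO..OO..O
................
................
................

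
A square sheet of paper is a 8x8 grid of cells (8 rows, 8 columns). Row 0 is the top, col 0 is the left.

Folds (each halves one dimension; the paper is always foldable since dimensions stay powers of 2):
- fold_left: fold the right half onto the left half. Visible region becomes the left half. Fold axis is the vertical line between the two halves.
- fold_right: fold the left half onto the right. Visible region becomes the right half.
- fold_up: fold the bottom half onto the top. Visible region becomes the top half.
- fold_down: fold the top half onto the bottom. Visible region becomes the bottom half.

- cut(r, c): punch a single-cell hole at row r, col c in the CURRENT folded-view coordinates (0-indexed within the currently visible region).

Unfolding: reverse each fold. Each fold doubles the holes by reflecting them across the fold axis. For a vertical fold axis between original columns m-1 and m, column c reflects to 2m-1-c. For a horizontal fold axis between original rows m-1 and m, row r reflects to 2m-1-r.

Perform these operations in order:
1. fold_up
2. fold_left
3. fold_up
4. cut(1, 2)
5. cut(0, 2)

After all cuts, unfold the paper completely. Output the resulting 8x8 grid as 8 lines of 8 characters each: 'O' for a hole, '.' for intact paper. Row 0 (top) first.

Answer: ..O..O..
..O..O..
..O..O..
..O..O..
..O..O..
..O..O..
..O..O..
..O..O..

Derivation:
Op 1 fold_up: fold axis h@4; visible region now rows[0,4) x cols[0,8) = 4x8
Op 2 fold_left: fold axis v@4; visible region now rows[0,4) x cols[0,4) = 4x4
Op 3 fold_up: fold axis h@2; visible region now rows[0,2) x cols[0,4) = 2x4
Op 4 cut(1, 2): punch at orig (1,2); cuts so far [(1, 2)]; region rows[0,2) x cols[0,4) = 2x4
Op 5 cut(0, 2): punch at orig (0,2); cuts so far [(0, 2), (1, 2)]; region rows[0,2) x cols[0,4) = 2x4
Unfold 1 (reflect across h@2): 4 holes -> [(0, 2), (1, 2), (2, 2), (3, 2)]
Unfold 2 (reflect across v@4): 8 holes -> [(0, 2), (0, 5), (1, 2), (1, 5), (2, 2), (2, 5), (3, 2), (3, 5)]
Unfold 3 (reflect across h@4): 16 holes -> [(0, 2), (0, 5), (1, 2), (1, 5), (2, 2), (2, 5), (3, 2), (3, 5), (4, 2), (4, 5), (5, 2), (5, 5), (6, 2), (6, 5), (7, 2), (7, 5)]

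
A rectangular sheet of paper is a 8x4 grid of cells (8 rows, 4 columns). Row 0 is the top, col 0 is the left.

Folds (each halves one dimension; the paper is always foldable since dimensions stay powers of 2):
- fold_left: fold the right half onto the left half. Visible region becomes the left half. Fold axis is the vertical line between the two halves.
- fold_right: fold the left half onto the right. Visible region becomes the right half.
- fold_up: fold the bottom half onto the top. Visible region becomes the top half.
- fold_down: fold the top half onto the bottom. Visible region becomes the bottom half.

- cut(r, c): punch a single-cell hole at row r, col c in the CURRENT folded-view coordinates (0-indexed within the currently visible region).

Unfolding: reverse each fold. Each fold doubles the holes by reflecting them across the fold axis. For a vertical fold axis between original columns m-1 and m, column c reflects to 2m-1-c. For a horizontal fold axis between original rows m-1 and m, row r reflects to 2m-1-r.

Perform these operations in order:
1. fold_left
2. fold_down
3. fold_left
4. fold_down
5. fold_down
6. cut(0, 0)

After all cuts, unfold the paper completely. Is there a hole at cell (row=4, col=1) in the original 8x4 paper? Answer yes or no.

Op 1 fold_left: fold axis v@2; visible region now rows[0,8) x cols[0,2) = 8x2
Op 2 fold_down: fold axis h@4; visible region now rows[4,8) x cols[0,2) = 4x2
Op 3 fold_left: fold axis v@1; visible region now rows[4,8) x cols[0,1) = 4x1
Op 4 fold_down: fold axis h@6; visible region now rows[6,8) x cols[0,1) = 2x1
Op 5 fold_down: fold axis h@7; visible region now rows[7,8) x cols[0,1) = 1x1
Op 6 cut(0, 0): punch at orig (7,0); cuts so far [(7, 0)]; region rows[7,8) x cols[0,1) = 1x1
Unfold 1 (reflect across h@7): 2 holes -> [(6, 0), (7, 0)]
Unfold 2 (reflect across h@6): 4 holes -> [(4, 0), (5, 0), (6, 0), (7, 0)]
Unfold 3 (reflect across v@1): 8 holes -> [(4, 0), (4, 1), (5, 0), (5, 1), (6, 0), (6, 1), (7, 0), (7, 1)]
Unfold 4 (reflect across h@4): 16 holes -> [(0, 0), (0, 1), (1, 0), (1, 1), (2, 0), (2, 1), (3, 0), (3, 1), (4, 0), (4, 1), (5, 0), (5, 1), (6, 0), (6, 1), (7, 0), (7, 1)]
Unfold 5 (reflect across v@2): 32 holes -> [(0, 0), (0, 1), (0, 2), (0, 3), (1, 0), (1, 1), (1, 2), (1, 3), (2, 0), (2, 1), (2, 2), (2, 3), (3, 0), (3, 1), (3, 2), (3, 3), (4, 0), (4, 1), (4, 2), (4, 3), (5, 0), (5, 1), (5, 2), (5, 3), (6, 0), (6, 1), (6, 2), (6, 3), (7, 0), (7, 1), (7, 2), (7, 3)]
Holes: [(0, 0), (0, 1), (0, 2), (0, 3), (1, 0), (1, 1), (1, 2), (1, 3), (2, 0), (2, 1), (2, 2), (2, 3), (3, 0), (3, 1), (3, 2), (3, 3), (4, 0), (4, 1), (4, 2), (4, 3), (5, 0), (5, 1), (5, 2), (5, 3), (6, 0), (6, 1), (6, 2), (6, 3), (7, 0), (7, 1), (7, 2), (7, 3)]

Answer: yes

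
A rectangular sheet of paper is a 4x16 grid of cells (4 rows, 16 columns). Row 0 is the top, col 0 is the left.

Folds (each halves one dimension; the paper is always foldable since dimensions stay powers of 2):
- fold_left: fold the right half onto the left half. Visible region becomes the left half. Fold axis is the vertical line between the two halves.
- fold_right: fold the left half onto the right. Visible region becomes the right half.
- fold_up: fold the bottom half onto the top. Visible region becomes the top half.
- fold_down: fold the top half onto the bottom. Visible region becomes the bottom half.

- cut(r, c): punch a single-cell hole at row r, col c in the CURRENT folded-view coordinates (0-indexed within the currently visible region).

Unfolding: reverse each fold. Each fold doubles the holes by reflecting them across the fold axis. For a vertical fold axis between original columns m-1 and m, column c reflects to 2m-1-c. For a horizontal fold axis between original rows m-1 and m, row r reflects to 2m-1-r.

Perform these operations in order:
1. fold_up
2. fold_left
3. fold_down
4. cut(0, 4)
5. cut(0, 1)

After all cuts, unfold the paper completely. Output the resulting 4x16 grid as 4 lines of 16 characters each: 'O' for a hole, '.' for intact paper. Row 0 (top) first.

Answer: .O..O......O..O.
.O..O......O..O.
.O..O......O..O.
.O..O......O..O.

Derivation:
Op 1 fold_up: fold axis h@2; visible region now rows[0,2) x cols[0,16) = 2x16
Op 2 fold_left: fold axis v@8; visible region now rows[0,2) x cols[0,8) = 2x8
Op 3 fold_down: fold axis h@1; visible region now rows[1,2) x cols[0,8) = 1x8
Op 4 cut(0, 4): punch at orig (1,4); cuts so far [(1, 4)]; region rows[1,2) x cols[0,8) = 1x8
Op 5 cut(0, 1): punch at orig (1,1); cuts so far [(1, 1), (1, 4)]; region rows[1,2) x cols[0,8) = 1x8
Unfold 1 (reflect across h@1): 4 holes -> [(0, 1), (0, 4), (1, 1), (1, 4)]
Unfold 2 (reflect across v@8): 8 holes -> [(0, 1), (0, 4), (0, 11), (0, 14), (1, 1), (1, 4), (1, 11), (1, 14)]
Unfold 3 (reflect across h@2): 16 holes -> [(0, 1), (0, 4), (0, 11), (0, 14), (1, 1), (1, 4), (1, 11), (1, 14), (2, 1), (2, 4), (2, 11), (2, 14), (3, 1), (3, 4), (3, 11), (3, 14)]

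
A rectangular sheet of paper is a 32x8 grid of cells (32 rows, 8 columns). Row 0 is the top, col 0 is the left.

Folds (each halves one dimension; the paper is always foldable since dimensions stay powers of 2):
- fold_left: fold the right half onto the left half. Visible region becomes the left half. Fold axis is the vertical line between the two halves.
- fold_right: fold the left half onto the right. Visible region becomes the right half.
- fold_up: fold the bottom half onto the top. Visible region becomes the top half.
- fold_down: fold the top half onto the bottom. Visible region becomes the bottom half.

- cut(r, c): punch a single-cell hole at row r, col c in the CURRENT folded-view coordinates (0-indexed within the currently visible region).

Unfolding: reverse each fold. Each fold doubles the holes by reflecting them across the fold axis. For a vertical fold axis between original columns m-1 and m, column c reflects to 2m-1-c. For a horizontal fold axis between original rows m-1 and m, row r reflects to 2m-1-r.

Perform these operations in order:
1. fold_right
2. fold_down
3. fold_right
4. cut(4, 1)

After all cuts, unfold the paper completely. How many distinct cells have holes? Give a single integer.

Answer: 8

Derivation:
Op 1 fold_right: fold axis v@4; visible region now rows[0,32) x cols[4,8) = 32x4
Op 2 fold_down: fold axis h@16; visible region now rows[16,32) x cols[4,8) = 16x4
Op 3 fold_right: fold axis v@6; visible region now rows[16,32) x cols[6,8) = 16x2
Op 4 cut(4, 1): punch at orig (20,7); cuts so far [(20, 7)]; region rows[16,32) x cols[6,8) = 16x2
Unfold 1 (reflect across v@6): 2 holes -> [(20, 4), (20, 7)]
Unfold 2 (reflect across h@16): 4 holes -> [(11, 4), (11, 7), (20, 4), (20, 7)]
Unfold 3 (reflect across v@4): 8 holes -> [(11, 0), (11, 3), (11, 4), (11, 7), (20, 0), (20, 3), (20, 4), (20, 7)]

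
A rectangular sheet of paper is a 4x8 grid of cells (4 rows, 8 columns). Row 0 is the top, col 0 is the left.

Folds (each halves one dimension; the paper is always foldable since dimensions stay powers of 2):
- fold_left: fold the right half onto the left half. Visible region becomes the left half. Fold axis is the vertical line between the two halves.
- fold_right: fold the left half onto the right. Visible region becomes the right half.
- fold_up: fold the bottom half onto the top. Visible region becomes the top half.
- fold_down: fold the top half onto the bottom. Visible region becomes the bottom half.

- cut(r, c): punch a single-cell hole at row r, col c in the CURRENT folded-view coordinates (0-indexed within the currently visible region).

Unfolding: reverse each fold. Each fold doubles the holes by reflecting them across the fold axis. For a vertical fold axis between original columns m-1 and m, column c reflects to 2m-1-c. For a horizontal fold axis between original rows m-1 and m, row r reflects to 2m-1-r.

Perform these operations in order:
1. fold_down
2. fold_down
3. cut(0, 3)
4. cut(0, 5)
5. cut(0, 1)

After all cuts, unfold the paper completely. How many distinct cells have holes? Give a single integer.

Answer: 12

Derivation:
Op 1 fold_down: fold axis h@2; visible region now rows[2,4) x cols[0,8) = 2x8
Op 2 fold_down: fold axis h@3; visible region now rows[3,4) x cols[0,8) = 1x8
Op 3 cut(0, 3): punch at orig (3,3); cuts so far [(3, 3)]; region rows[3,4) x cols[0,8) = 1x8
Op 4 cut(0, 5): punch at orig (3,5); cuts so far [(3, 3), (3, 5)]; region rows[3,4) x cols[0,8) = 1x8
Op 5 cut(0, 1): punch at orig (3,1); cuts so far [(3, 1), (3, 3), (3, 5)]; region rows[3,4) x cols[0,8) = 1x8
Unfold 1 (reflect across h@3): 6 holes -> [(2, 1), (2, 3), (2, 5), (3, 1), (3, 3), (3, 5)]
Unfold 2 (reflect across h@2): 12 holes -> [(0, 1), (0, 3), (0, 5), (1, 1), (1, 3), (1, 5), (2, 1), (2, 3), (2, 5), (3, 1), (3, 3), (3, 5)]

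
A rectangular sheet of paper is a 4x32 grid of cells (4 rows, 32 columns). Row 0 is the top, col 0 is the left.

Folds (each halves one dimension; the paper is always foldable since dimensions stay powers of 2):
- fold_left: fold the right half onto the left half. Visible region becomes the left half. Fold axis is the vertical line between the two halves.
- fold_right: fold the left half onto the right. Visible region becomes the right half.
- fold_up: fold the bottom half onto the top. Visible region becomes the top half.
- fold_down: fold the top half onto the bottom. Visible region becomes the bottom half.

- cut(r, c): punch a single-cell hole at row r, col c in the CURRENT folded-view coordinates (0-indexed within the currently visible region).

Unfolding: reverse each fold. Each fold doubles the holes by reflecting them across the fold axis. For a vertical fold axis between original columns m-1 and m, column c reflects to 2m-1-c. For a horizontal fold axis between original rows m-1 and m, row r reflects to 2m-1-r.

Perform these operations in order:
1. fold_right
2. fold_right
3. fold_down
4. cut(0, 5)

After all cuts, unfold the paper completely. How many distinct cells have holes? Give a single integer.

Answer: 8

Derivation:
Op 1 fold_right: fold axis v@16; visible region now rows[0,4) x cols[16,32) = 4x16
Op 2 fold_right: fold axis v@24; visible region now rows[0,4) x cols[24,32) = 4x8
Op 3 fold_down: fold axis h@2; visible region now rows[2,4) x cols[24,32) = 2x8
Op 4 cut(0, 5): punch at orig (2,29); cuts so far [(2, 29)]; region rows[2,4) x cols[24,32) = 2x8
Unfold 1 (reflect across h@2): 2 holes -> [(1, 29), (2, 29)]
Unfold 2 (reflect across v@24): 4 holes -> [(1, 18), (1, 29), (2, 18), (2, 29)]
Unfold 3 (reflect across v@16): 8 holes -> [(1, 2), (1, 13), (1, 18), (1, 29), (2, 2), (2, 13), (2, 18), (2, 29)]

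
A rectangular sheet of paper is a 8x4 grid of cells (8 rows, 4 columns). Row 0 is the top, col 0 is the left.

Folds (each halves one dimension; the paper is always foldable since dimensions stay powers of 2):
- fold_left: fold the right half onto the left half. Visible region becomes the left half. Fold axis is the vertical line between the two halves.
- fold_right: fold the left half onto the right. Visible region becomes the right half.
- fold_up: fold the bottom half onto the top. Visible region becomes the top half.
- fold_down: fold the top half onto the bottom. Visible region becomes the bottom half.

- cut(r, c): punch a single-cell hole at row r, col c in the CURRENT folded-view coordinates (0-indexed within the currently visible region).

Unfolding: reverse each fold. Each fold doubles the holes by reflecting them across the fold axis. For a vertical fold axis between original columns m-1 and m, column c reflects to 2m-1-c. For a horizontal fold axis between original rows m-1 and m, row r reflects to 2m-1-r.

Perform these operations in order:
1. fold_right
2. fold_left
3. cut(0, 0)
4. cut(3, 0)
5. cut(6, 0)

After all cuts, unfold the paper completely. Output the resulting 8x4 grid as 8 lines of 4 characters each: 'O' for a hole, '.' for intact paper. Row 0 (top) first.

Answer: OOOO
....
....
OOOO
....
....
OOOO
....

Derivation:
Op 1 fold_right: fold axis v@2; visible region now rows[0,8) x cols[2,4) = 8x2
Op 2 fold_left: fold axis v@3; visible region now rows[0,8) x cols[2,3) = 8x1
Op 3 cut(0, 0): punch at orig (0,2); cuts so far [(0, 2)]; region rows[0,8) x cols[2,3) = 8x1
Op 4 cut(3, 0): punch at orig (3,2); cuts so far [(0, 2), (3, 2)]; region rows[0,8) x cols[2,3) = 8x1
Op 5 cut(6, 0): punch at orig (6,2); cuts so far [(0, 2), (3, 2), (6, 2)]; region rows[0,8) x cols[2,3) = 8x1
Unfold 1 (reflect across v@3): 6 holes -> [(0, 2), (0, 3), (3, 2), (3, 3), (6, 2), (6, 3)]
Unfold 2 (reflect across v@2): 12 holes -> [(0, 0), (0, 1), (0, 2), (0, 3), (3, 0), (3, 1), (3, 2), (3, 3), (6, 0), (6, 1), (6, 2), (6, 3)]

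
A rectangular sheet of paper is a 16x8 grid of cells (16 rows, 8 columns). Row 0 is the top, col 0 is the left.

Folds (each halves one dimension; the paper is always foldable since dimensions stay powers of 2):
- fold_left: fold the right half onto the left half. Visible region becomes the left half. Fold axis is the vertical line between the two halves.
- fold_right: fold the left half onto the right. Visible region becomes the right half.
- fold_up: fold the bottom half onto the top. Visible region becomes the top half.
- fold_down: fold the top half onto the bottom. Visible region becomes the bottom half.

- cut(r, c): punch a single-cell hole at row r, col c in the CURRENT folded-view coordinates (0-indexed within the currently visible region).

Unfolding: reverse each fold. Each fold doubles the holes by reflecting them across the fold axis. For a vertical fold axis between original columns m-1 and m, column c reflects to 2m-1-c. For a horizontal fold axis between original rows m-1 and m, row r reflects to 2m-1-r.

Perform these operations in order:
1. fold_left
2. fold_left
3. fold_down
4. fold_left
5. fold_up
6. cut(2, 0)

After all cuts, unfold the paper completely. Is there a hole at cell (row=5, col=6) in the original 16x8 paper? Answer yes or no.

Answer: yes

Derivation:
Op 1 fold_left: fold axis v@4; visible region now rows[0,16) x cols[0,4) = 16x4
Op 2 fold_left: fold axis v@2; visible region now rows[0,16) x cols[0,2) = 16x2
Op 3 fold_down: fold axis h@8; visible region now rows[8,16) x cols[0,2) = 8x2
Op 4 fold_left: fold axis v@1; visible region now rows[8,16) x cols[0,1) = 8x1
Op 5 fold_up: fold axis h@12; visible region now rows[8,12) x cols[0,1) = 4x1
Op 6 cut(2, 0): punch at orig (10,0); cuts so far [(10, 0)]; region rows[8,12) x cols[0,1) = 4x1
Unfold 1 (reflect across h@12): 2 holes -> [(10, 0), (13, 0)]
Unfold 2 (reflect across v@1): 4 holes -> [(10, 0), (10, 1), (13, 0), (13, 1)]
Unfold 3 (reflect across h@8): 8 holes -> [(2, 0), (2, 1), (5, 0), (5, 1), (10, 0), (10, 1), (13, 0), (13, 1)]
Unfold 4 (reflect across v@2): 16 holes -> [(2, 0), (2, 1), (2, 2), (2, 3), (5, 0), (5, 1), (5, 2), (5, 3), (10, 0), (10, 1), (10, 2), (10, 3), (13, 0), (13, 1), (13, 2), (13, 3)]
Unfold 5 (reflect across v@4): 32 holes -> [(2, 0), (2, 1), (2, 2), (2, 3), (2, 4), (2, 5), (2, 6), (2, 7), (5, 0), (5, 1), (5, 2), (5, 3), (5, 4), (5, 5), (5, 6), (5, 7), (10, 0), (10, 1), (10, 2), (10, 3), (10, 4), (10, 5), (10, 6), (10, 7), (13, 0), (13, 1), (13, 2), (13, 3), (13, 4), (13, 5), (13, 6), (13, 7)]
Holes: [(2, 0), (2, 1), (2, 2), (2, 3), (2, 4), (2, 5), (2, 6), (2, 7), (5, 0), (5, 1), (5, 2), (5, 3), (5, 4), (5, 5), (5, 6), (5, 7), (10, 0), (10, 1), (10, 2), (10, 3), (10, 4), (10, 5), (10, 6), (10, 7), (13, 0), (13, 1), (13, 2), (13, 3), (13, 4), (13, 5), (13, 6), (13, 7)]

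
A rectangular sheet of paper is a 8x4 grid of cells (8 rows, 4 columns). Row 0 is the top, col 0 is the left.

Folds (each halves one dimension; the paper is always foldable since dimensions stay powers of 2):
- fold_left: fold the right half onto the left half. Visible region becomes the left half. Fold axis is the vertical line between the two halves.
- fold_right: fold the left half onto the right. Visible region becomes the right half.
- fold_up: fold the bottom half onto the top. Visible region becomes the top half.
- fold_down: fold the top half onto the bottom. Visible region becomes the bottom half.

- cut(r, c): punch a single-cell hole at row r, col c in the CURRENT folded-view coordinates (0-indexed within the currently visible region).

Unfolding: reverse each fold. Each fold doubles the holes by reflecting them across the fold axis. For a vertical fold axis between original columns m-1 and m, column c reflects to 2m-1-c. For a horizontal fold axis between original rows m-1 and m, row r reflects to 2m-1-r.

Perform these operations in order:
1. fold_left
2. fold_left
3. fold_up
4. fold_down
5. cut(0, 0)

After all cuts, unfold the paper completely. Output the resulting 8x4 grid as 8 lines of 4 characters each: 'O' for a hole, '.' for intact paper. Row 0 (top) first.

Answer: ....
OOOO
OOOO
....
....
OOOO
OOOO
....

Derivation:
Op 1 fold_left: fold axis v@2; visible region now rows[0,8) x cols[0,2) = 8x2
Op 2 fold_left: fold axis v@1; visible region now rows[0,8) x cols[0,1) = 8x1
Op 3 fold_up: fold axis h@4; visible region now rows[0,4) x cols[0,1) = 4x1
Op 4 fold_down: fold axis h@2; visible region now rows[2,4) x cols[0,1) = 2x1
Op 5 cut(0, 0): punch at orig (2,0); cuts so far [(2, 0)]; region rows[2,4) x cols[0,1) = 2x1
Unfold 1 (reflect across h@2): 2 holes -> [(1, 0), (2, 0)]
Unfold 2 (reflect across h@4): 4 holes -> [(1, 0), (2, 0), (5, 0), (6, 0)]
Unfold 3 (reflect across v@1): 8 holes -> [(1, 0), (1, 1), (2, 0), (2, 1), (5, 0), (5, 1), (6, 0), (6, 1)]
Unfold 4 (reflect across v@2): 16 holes -> [(1, 0), (1, 1), (1, 2), (1, 3), (2, 0), (2, 1), (2, 2), (2, 3), (5, 0), (5, 1), (5, 2), (5, 3), (6, 0), (6, 1), (6, 2), (6, 3)]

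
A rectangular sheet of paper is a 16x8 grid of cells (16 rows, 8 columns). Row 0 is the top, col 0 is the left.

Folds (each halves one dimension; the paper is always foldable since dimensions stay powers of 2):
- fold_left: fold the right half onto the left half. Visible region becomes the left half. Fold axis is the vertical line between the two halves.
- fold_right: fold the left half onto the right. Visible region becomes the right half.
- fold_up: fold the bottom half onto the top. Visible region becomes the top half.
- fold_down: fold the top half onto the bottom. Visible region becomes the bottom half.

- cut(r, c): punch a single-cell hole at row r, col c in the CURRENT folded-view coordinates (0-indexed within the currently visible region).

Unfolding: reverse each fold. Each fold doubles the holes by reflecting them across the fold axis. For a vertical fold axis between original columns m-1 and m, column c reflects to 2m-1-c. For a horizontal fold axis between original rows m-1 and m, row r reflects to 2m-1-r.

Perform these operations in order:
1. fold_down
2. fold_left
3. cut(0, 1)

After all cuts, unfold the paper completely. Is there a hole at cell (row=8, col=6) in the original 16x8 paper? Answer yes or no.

Answer: yes

Derivation:
Op 1 fold_down: fold axis h@8; visible region now rows[8,16) x cols[0,8) = 8x8
Op 2 fold_left: fold axis v@4; visible region now rows[8,16) x cols[0,4) = 8x4
Op 3 cut(0, 1): punch at orig (8,1); cuts so far [(8, 1)]; region rows[8,16) x cols[0,4) = 8x4
Unfold 1 (reflect across v@4): 2 holes -> [(8, 1), (8, 6)]
Unfold 2 (reflect across h@8): 4 holes -> [(7, 1), (7, 6), (8, 1), (8, 6)]
Holes: [(7, 1), (7, 6), (8, 1), (8, 6)]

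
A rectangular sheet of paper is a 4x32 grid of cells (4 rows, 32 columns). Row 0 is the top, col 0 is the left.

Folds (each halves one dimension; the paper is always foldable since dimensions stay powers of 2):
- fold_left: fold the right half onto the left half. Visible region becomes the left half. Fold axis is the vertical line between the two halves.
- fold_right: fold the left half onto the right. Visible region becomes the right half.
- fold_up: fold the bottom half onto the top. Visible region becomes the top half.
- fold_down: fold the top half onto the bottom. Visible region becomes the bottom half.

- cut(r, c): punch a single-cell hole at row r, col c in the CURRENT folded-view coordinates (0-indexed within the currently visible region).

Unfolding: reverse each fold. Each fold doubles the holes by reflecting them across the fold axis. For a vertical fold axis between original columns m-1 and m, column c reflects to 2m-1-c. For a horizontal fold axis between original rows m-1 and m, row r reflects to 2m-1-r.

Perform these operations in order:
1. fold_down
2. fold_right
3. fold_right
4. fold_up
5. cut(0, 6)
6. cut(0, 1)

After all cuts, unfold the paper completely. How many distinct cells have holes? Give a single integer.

Op 1 fold_down: fold axis h@2; visible region now rows[2,4) x cols[0,32) = 2x32
Op 2 fold_right: fold axis v@16; visible region now rows[2,4) x cols[16,32) = 2x16
Op 3 fold_right: fold axis v@24; visible region now rows[2,4) x cols[24,32) = 2x8
Op 4 fold_up: fold axis h@3; visible region now rows[2,3) x cols[24,32) = 1x8
Op 5 cut(0, 6): punch at orig (2,30); cuts so far [(2, 30)]; region rows[2,3) x cols[24,32) = 1x8
Op 6 cut(0, 1): punch at orig (2,25); cuts so far [(2, 25), (2, 30)]; region rows[2,3) x cols[24,32) = 1x8
Unfold 1 (reflect across h@3): 4 holes -> [(2, 25), (2, 30), (3, 25), (3, 30)]
Unfold 2 (reflect across v@24): 8 holes -> [(2, 17), (2, 22), (2, 25), (2, 30), (3, 17), (3, 22), (3, 25), (3, 30)]
Unfold 3 (reflect across v@16): 16 holes -> [(2, 1), (2, 6), (2, 9), (2, 14), (2, 17), (2, 22), (2, 25), (2, 30), (3, 1), (3, 6), (3, 9), (3, 14), (3, 17), (3, 22), (3, 25), (3, 30)]
Unfold 4 (reflect across h@2): 32 holes -> [(0, 1), (0, 6), (0, 9), (0, 14), (0, 17), (0, 22), (0, 25), (0, 30), (1, 1), (1, 6), (1, 9), (1, 14), (1, 17), (1, 22), (1, 25), (1, 30), (2, 1), (2, 6), (2, 9), (2, 14), (2, 17), (2, 22), (2, 25), (2, 30), (3, 1), (3, 6), (3, 9), (3, 14), (3, 17), (3, 22), (3, 25), (3, 30)]

Answer: 32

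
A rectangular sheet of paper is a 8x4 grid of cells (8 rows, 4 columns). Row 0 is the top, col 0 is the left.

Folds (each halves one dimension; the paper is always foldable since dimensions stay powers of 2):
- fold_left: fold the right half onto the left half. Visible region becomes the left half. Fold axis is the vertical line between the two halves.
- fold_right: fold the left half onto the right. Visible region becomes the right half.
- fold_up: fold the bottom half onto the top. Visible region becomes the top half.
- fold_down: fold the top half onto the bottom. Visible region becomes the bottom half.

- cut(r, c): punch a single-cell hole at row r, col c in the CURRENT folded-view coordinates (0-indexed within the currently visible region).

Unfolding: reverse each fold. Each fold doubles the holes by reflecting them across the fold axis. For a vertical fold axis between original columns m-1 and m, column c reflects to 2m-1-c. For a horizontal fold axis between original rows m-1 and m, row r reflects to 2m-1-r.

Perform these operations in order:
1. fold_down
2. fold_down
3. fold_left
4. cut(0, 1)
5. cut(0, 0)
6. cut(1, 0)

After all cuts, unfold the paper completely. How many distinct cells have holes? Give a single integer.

Answer: 24

Derivation:
Op 1 fold_down: fold axis h@4; visible region now rows[4,8) x cols[0,4) = 4x4
Op 2 fold_down: fold axis h@6; visible region now rows[6,8) x cols[0,4) = 2x4
Op 3 fold_left: fold axis v@2; visible region now rows[6,8) x cols[0,2) = 2x2
Op 4 cut(0, 1): punch at orig (6,1); cuts so far [(6, 1)]; region rows[6,8) x cols[0,2) = 2x2
Op 5 cut(0, 0): punch at orig (6,0); cuts so far [(6, 0), (6, 1)]; region rows[6,8) x cols[0,2) = 2x2
Op 6 cut(1, 0): punch at orig (7,0); cuts so far [(6, 0), (6, 1), (7, 0)]; region rows[6,8) x cols[0,2) = 2x2
Unfold 1 (reflect across v@2): 6 holes -> [(6, 0), (6, 1), (6, 2), (6, 3), (7, 0), (7, 3)]
Unfold 2 (reflect across h@6): 12 holes -> [(4, 0), (4, 3), (5, 0), (5, 1), (5, 2), (5, 3), (6, 0), (6, 1), (6, 2), (6, 3), (7, 0), (7, 3)]
Unfold 3 (reflect across h@4): 24 holes -> [(0, 0), (0, 3), (1, 0), (1, 1), (1, 2), (1, 3), (2, 0), (2, 1), (2, 2), (2, 3), (3, 0), (3, 3), (4, 0), (4, 3), (5, 0), (5, 1), (5, 2), (5, 3), (6, 0), (6, 1), (6, 2), (6, 3), (7, 0), (7, 3)]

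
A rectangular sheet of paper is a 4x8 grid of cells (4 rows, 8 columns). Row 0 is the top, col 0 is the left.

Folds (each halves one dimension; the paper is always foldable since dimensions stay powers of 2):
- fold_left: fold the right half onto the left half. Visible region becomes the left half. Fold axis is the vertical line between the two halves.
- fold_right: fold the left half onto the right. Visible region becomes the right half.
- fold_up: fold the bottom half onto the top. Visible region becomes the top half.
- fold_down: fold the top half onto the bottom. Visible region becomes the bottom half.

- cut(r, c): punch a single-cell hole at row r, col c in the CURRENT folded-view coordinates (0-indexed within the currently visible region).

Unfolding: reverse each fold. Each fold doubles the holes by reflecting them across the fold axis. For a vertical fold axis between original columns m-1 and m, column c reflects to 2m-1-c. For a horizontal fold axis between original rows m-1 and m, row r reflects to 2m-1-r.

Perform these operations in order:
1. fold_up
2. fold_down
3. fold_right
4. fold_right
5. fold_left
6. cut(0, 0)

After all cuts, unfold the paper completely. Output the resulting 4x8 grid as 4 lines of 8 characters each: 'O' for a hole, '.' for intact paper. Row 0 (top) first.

Answer: OOOOOOOO
OOOOOOOO
OOOOOOOO
OOOOOOOO

Derivation:
Op 1 fold_up: fold axis h@2; visible region now rows[0,2) x cols[0,8) = 2x8
Op 2 fold_down: fold axis h@1; visible region now rows[1,2) x cols[0,8) = 1x8
Op 3 fold_right: fold axis v@4; visible region now rows[1,2) x cols[4,8) = 1x4
Op 4 fold_right: fold axis v@6; visible region now rows[1,2) x cols[6,8) = 1x2
Op 5 fold_left: fold axis v@7; visible region now rows[1,2) x cols[6,7) = 1x1
Op 6 cut(0, 0): punch at orig (1,6); cuts so far [(1, 6)]; region rows[1,2) x cols[6,7) = 1x1
Unfold 1 (reflect across v@7): 2 holes -> [(1, 6), (1, 7)]
Unfold 2 (reflect across v@6): 4 holes -> [(1, 4), (1, 5), (1, 6), (1, 7)]
Unfold 3 (reflect across v@4): 8 holes -> [(1, 0), (1, 1), (1, 2), (1, 3), (1, 4), (1, 5), (1, 6), (1, 7)]
Unfold 4 (reflect across h@1): 16 holes -> [(0, 0), (0, 1), (0, 2), (0, 3), (0, 4), (0, 5), (0, 6), (0, 7), (1, 0), (1, 1), (1, 2), (1, 3), (1, 4), (1, 5), (1, 6), (1, 7)]
Unfold 5 (reflect across h@2): 32 holes -> [(0, 0), (0, 1), (0, 2), (0, 3), (0, 4), (0, 5), (0, 6), (0, 7), (1, 0), (1, 1), (1, 2), (1, 3), (1, 4), (1, 5), (1, 6), (1, 7), (2, 0), (2, 1), (2, 2), (2, 3), (2, 4), (2, 5), (2, 6), (2, 7), (3, 0), (3, 1), (3, 2), (3, 3), (3, 4), (3, 5), (3, 6), (3, 7)]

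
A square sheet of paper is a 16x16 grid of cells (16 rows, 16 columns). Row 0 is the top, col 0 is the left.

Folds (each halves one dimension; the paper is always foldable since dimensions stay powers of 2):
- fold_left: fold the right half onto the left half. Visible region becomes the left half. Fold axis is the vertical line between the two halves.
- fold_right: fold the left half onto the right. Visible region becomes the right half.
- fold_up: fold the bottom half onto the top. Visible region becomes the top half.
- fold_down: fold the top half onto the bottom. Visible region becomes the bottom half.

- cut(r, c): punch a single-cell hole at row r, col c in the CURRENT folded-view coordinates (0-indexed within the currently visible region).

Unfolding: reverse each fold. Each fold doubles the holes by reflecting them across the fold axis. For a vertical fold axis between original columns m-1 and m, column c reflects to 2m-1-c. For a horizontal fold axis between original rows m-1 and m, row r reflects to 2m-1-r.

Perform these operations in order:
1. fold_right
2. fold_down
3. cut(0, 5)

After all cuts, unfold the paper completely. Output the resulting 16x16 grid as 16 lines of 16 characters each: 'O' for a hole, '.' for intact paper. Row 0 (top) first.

Op 1 fold_right: fold axis v@8; visible region now rows[0,16) x cols[8,16) = 16x8
Op 2 fold_down: fold axis h@8; visible region now rows[8,16) x cols[8,16) = 8x8
Op 3 cut(0, 5): punch at orig (8,13); cuts so far [(8, 13)]; region rows[8,16) x cols[8,16) = 8x8
Unfold 1 (reflect across h@8): 2 holes -> [(7, 13), (8, 13)]
Unfold 2 (reflect across v@8): 4 holes -> [(7, 2), (7, 13), (8, 2), (8, 13)]

Answer: ................
................
................
................
................
................
................
..O..........O..
..O..........O..
................
................
................
................
................
................
................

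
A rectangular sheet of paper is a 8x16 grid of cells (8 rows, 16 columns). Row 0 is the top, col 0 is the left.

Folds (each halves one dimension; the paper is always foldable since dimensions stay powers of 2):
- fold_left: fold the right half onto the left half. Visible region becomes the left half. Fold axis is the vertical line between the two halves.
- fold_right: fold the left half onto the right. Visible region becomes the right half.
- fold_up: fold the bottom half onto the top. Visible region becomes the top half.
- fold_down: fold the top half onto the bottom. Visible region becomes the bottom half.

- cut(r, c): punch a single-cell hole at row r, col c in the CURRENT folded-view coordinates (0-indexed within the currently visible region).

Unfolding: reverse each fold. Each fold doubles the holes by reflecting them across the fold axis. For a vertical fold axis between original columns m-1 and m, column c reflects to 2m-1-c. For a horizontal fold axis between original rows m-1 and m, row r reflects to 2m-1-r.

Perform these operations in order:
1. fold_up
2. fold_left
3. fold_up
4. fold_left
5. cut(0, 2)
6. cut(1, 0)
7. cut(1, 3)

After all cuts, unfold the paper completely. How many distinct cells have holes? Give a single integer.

Answer: 48

Derivation:
Op 1 fold_up: fold axis h@4; visible region now rows[0,4) x cols[0,16) = 4x16
Op 2 fold_left: fold axis v@8; visible region now rows[0,4) x cols[0,8) = 4x8
Op 3 fold_up: fold axis h@2; visible region now rows[0,2) x cols[0,8) = 2x8
Op 4 fold_left: fold axis v@4; visible region now rows[0,2) x cols[0,4) = 2x4
Op 5 cut(0, 2): punch at orig (0,2); cuts so far [(0, 2)]; region rows[0,2) x cols[0,4) = 2x4
Op 6 cut(1, 0): punch at orig (1,0); cuts so far [(0, 2), (1, 0)]; region rows[0,2) x cols[0,4) = 2x4
Op 7 cut(1, 3): punch at orig (1,3); cuts so far [(0, 2), (1, 0), (1, 3)]; region rows[0,2) x cols[0,4) = 2x4
Unfold 1 (reflect across v@4): 6 holes -> [(0, 2), (0, 5), (1, 0), (1, 3), (1, 4), (1, 7)]
Unfold 2 (reflect across h@2): 12 holes -> [(0, 2), (0, 5), (1, 0), (1, 3), (1, 4), (1, 7), (2, 0), (2, 3), (2, 4), (2, 7), (3, 2), (3, 5)]
Unfold 3 (reflect across v@8): 24 holes -> [(0, 2), (0, 5), (0, 10), (0, 13), (1, 0), (1, 3), (1, 4), (1, 7), (1, 8), (1, 11), (1, 12), (1, 15), (2, 0), (2, 3), (2, 4), (2, 7), (2, 8), (2, 11), (2, 12), (2, 15), (3, 2), (3, 5), (3, 10), (3, 13)]
Unfold 4 (reflect across h@4): 48 holes -> [(0, 2), (0, 5), (0, 10), (0, 13), (1, 0), (1, 3), (1, 4), (1, 7), (1, 8), (1, 11), (1, 12), (1, 15), (2, 0), (2, 3), (2, 4), (2, 7), (2, 8), (2, 11), (2, 12), (2, 15), (3, 2), (3, 5), (3, 10), (3, 13), (4, 2), (4, 5), (4, 10), (4, 13), (5, 0), (5, 3), (5, 4), (5, 7), (5, 8), (5, 11), (5, 12), (5, 15), (6, 0), (6, 3), (6, 4), (6, 7), (6, 8), (6, 11), (6, 12), (6, 15), (7, 2), (7, 5), (7, 10), (7, 13)]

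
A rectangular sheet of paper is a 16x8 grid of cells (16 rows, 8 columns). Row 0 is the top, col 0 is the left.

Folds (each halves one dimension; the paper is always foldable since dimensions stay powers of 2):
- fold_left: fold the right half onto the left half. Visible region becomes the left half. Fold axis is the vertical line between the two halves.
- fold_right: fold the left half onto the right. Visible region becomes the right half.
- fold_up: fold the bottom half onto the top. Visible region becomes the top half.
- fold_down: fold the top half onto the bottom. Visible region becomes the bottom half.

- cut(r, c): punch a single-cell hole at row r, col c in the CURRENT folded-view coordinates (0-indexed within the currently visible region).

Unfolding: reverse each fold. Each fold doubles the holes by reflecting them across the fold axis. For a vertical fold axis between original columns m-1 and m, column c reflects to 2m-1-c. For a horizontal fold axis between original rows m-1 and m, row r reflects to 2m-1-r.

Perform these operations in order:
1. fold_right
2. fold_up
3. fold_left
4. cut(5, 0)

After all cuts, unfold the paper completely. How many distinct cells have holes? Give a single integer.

Op 1 fold_right: fold axis v@4; visible region now rows[0,16) x cols[4,8) = 16x4
Op 2 fold_up: fold axis h@8; visible region now rows[0,8) x cols[4,8) = 8x4
Op 3 fold_left: fold axis v@6; visible region now rows[0,8) x cols[4,6) = 8x2
Op 4 cut(5, 0): punch at orig (5,4); cuts so far [(5, 4)]; region rows[0,8) x cols[4,6) = 8x2
Unfold 1 (reflect across v@6): 2 holes -> [(5, 4), (5, 7)]
Unfold 2 (reflect across h@8): 4 holes -> [(5, 4), (5, 7), (10, 4), (10, 7)]
Unfold 3 (reflect across v@4): 8 holes -> [(5, 0), (5, 3), (5, 4), (5, 7), (10, 0), (10, 3), (10, 4), (10, 7)]

Answer: 8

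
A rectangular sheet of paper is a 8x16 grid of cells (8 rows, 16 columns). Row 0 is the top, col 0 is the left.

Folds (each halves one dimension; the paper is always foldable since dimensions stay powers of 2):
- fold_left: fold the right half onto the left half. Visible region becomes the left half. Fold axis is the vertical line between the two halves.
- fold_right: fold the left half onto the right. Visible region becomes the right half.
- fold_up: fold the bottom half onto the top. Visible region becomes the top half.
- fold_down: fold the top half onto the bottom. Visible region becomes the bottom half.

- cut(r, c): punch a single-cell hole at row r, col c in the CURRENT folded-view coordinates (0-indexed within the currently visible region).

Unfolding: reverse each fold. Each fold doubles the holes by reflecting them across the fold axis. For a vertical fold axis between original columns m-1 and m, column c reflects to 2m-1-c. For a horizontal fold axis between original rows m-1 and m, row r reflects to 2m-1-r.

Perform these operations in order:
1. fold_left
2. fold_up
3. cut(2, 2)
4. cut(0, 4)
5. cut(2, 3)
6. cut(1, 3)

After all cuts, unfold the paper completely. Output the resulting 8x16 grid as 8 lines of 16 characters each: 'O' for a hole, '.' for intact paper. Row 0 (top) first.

Op 1 fold_left: fold axis v@8; visible region now rows[0,8) x cols[0,8) = 8x8
Op 2 fold_up: fold axis h@4; visible region now rows[0,4) x cols[0,8) = 4x8
Op 3 cut(2, 2): punch at orig (2,2); cuts so far [(2, 2)]; region rows[0,4) x cols[0,8) = 4x8
Op 4 cut(0, 4): punch at orig (0,4); cuts so far [(0, 4), (2, 2)]; region rows[0,4) x cols[0,8) = 4x8
Op 5 cut(2, 3): punch at orig (2,3); cuts so far [(0, 4), (2, 2), (2, 3)]; region rows[0,4) x cols[0,8) = 4x8
Op 6 cut(1, 3): punch at orig (1,3); cuts so far [(0, 4), (1, 3), (2, 2), (2, 3)]; region rows[0,4) x cols[0,8) = 4x8
Unfold 1 (reflect across h@4): 8 holes -> [(0, 4), (1, 3), (2, 2), (2, 3), (5, 2), (5, 3), (6, 3), (7, 4)]
Unfold 2 (reflect across v@8): 16 holes -> [(0, 4), (0, 11), (1, 3), (1, 12), (2, 2), (2, 3), (2, 12), (2, 13), (5, 2), (5, 3), (5, 12), (5, 13), (6, 3), (6, 12), (7, 4), (7, 11)]

Answer: ....O......O....
...O........O...
..OO........OO..
................
................
..OO........OO..
...O........O...
....O......O....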